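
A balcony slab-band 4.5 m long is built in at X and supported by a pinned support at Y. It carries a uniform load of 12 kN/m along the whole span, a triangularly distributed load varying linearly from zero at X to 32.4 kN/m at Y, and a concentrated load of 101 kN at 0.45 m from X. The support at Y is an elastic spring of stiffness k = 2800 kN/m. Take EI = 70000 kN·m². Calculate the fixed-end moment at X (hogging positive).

Take the reaction at Y as the redundant and release it; the primary structure is a cantilever fixed at X.
Deflection at Y on the released cantilever, summing each load's contribution:
  UDL 12: wL⁴/(8EI) = 615.1/EI
  triangular load, peak 32.4 at the free end: 11w₀L⁴/(120EI) = 1218/EI
  point load 101 at a = 0.45: Pa²(3L − a)/(6EI) = 44.48/EI
  δ_0 = 1877/EI
Flexibility coefficient — unit upward force at Y: δ_{YY} = L³/(3EI) = 30.38/EI.
With EI = 70000 kN·m²: δ_0 = 0.026821 m and δ_{YY} = 0.000434 m/kN.
Compatibility — the spring shortens by R_Y/k under the reaction it provides: δ_0 − R_Y·δ_{YY} = R_Y/k. With 1/k = 0.000357 m/kN, R_Y = δ_0 / (δ_{YY} + 1/k) = 0.026821 / (0.000434 + 0.000357) = 33.9 kN.
Moment equilibrium about X: M_X = Σ(load moments about X) − R_Y·L = 385.6 − 33.9×4.5 = 233.1 kN·m.

M_X = 233.1 kN·m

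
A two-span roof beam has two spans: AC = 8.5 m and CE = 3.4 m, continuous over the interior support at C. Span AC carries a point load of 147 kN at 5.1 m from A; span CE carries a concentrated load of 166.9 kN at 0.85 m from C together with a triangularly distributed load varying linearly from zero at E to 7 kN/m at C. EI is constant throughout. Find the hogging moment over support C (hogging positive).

Take M_C as the redundant. Released structure: two simple spans AC and CE with a hinge at C.
End slopes at the hinge C, treating each span as simply supported:
  span AC: point load 147 at a = 5.1: Pab(L + a)/(6LEI) = 679.7/EI
  span CE: point load 166.9 at a = 0.85: Pab(L + b)/(6LEI) = 105.5/EI
  span CE: triangular load, peak 7: w₀L³/(45EI) = 6.114/EI
  relative rotation θ_0 = (679.7 + 111.6)/EI = 791.4/EI
A unit hogging moment at C produces rotation L₁/(3EI) + L₂/(3EI) = 3.967/EI.
Compatibility: M_C·(L₁+L₂)/(3EI) = θ_0, giving M_C = 199.5 kN·m (hogging).

M_C = 199.5 kN·m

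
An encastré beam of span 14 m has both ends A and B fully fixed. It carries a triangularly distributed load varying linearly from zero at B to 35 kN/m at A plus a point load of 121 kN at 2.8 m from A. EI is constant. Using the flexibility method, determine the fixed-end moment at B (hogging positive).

M_B = 282.9 kN·m

Release both end moments; the primary structure is a simply-supported span AB with redundants M_A and M_B.
On the primary (simply-supported) span, the end slopes from the loading are:
  at A: triangular load, peak 35: w₀L³/(45EI) = 2134/EI
  at B: triangular load, peak 35: 7w₀L³/(360EI) = 1867/EI
  at A: point load 121 at a = 2.8: Pab(L + b)/(6LEI) = 1138/EI
  at B: point load 121 at a = 2.8: Pab(L + a)/(6LEI) = 758.9/EI
  θ_A0 = 3273/EI,  θ_B0 = 2626/EI
Flexibility coefficients: a unit moment at one end gives L/(3EI) there and L/(6EI) at the far end, so f₁₁ = f₂₂ = 4.667/EI and f₁₂ = f₂₁ = 2.333/EI.
Compatibility — zero rotation at each built-in end:
  4.667 M_A + 2.333 M_B = 3273
  2.333 M_A + 4.667 M_B = 2626
Solving the pair gives M_A = 559.8 kN·m and M_B = 282.9 kN·m (hogging).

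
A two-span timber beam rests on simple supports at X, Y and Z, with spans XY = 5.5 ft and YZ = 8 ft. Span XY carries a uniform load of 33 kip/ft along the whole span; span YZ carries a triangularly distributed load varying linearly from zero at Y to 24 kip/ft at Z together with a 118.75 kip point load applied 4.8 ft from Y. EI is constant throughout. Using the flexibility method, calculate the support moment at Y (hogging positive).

Insert a hinge at Y; M_Y is the redundant, and each span becomes simply supported.
Rotations at Y on the released spans (each span's end-slope, ×1/EI):
  span XY: UDL 33: wL³/(24EI) = 228.8/EI
  span YZ: triangular load, peak 24: 7w₀L³/(360EI) = 238.9/EI
  span YZ: point load 118.75 at a = 4.8: Pab(L + b)/(6LEI) = 425.6/EI
  relative rotation θ_0 = (228.8 + 664.5)/EI = 893.3/EI
A unit hogging moment at Y produces rotation L₁/(3EI) + L₂/(3EI) = 4.5/EI.
Slope continuity at Y: θ_0 = M_Y·4.5/EI, so M_Y = 893.3/4.5 = 198.5 kip·ft (hogging).

M_Y = 198.5 kip·ft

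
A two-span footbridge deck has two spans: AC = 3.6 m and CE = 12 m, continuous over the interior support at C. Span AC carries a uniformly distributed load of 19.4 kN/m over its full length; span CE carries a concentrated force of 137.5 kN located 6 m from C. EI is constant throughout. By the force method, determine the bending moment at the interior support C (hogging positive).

Insert a hinge at C; M_C is the redundant, and each span becomes simply supported.
Rotations at C on the released spans (each span's end-slope, ×1/EI):
  span AC: UDL 19.4: wL³/(24EI) = 37.71/EI
  span CE: point load 137.5 at a = 6: Pab(L + b)/(6LEI) = 1238/EI
  relative rotation θ_0 = (37.71 + 1238)/EI = 1275/EI
A unit hogging moment at C produces rotation L₁/(3EI) + L₂/(3EI) = 5.2/EI.
Compatibility: M_C·(L₁+L₂)/(3EI) = θ_0, giving M_C = 245.2 kN·m (hogging).

M_C = 245.2 kN·m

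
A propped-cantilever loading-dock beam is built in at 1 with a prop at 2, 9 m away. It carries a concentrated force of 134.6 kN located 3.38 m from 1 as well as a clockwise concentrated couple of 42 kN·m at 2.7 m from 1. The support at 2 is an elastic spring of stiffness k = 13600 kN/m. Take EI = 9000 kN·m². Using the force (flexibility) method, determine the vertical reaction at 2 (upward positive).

R_2 = 28.4 kN

Take the reaction at 2 as the redundant and release it; the primary structure is a cantilever fixed at 1.
Free-end deflection of the primary structure under the applied loading (downward +):
  point load 134.6 at a = 3.38: Pa²(3L − a)/(6EI) = 6054/EI
  clockwise couple 42 at a = 2.7: M₀a(2L − a)/(2EI) = 867.5/EI
  δ_0 = 6921/EI
Tip deflection under a unit load at 2: L³/(3EI) = 243/EI.
With EI = 9000 kN·m²: δ_0 = 0.769 m and δ_{22} = 0.027 m/kN.
Compatibility — the spring shortens by R_2/k under the reaction it provides: δ_0 − R_2·δ_{22} = R_2/k. With 1/k = 0.000074 m/kN, R_2 = δ_0 / (δ_{22} + 1/k) = 0.769 / (0.027 + 0.000074) = 28.4 kN.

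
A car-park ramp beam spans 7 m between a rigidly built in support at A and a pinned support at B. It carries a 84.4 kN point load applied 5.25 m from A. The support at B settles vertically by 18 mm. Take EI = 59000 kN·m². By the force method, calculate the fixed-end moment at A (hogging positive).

Remove the prop at B; the released (primary) structure is a cantilever built in at A.
Deflection at B on the released cantilever, summing each load's contribution:
  point load 84.4 at a = 5.25: Pa²(3L − a)/(6EI) = 6106/EI
Flexibility coefficient — unit upward force at B: δ_{BB} = L³/(3EI) = 114.3/EI.
With EI = 59000 kN·m²: δ_0 = 0.1035 m and δ_{BB} = 0.001938 m/kN.
Compatibility — the beam at B must follow the support down by 0.018 m: δ_0 − R_B·δ_{BB} = 0.018, so R_B = (0.1035 − 0.018)/0.001938 = 44.12 kN.
Moment equilibrium about A: M_A = Σ(load moments about A) − R_B·L = 443.1 − 44.12×7 = 134.3 kN·m.

M_A = 134.3 kN·m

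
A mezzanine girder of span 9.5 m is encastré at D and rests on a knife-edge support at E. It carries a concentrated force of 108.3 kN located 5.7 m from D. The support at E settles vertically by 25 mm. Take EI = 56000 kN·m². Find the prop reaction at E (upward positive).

Remove the prop at E; the released (primary) structure is a cantilever built in at D.
Free-end deflection of the primary structure under the applied loading (downward +):
  point load 108.3 at a = 5.7: Pa²(3L − a)/(6EI) = 13371/EI
Flexibility coefficient — unit upward force at E: δ_{EE} = L³/(3EI) = 285.8/EI.
With EI = 56000 kN·m²: δ_0 = 0.23877 m and δ_{EE} = 0.005103 m/kN.
Compatibility — the beam at E must follow the support down by 0.025 m: δ_0 − R_E·δ_{EE} = 0.025, so R_E = (0.23877 − 0.025)/0.005103 = 41.89 kN.

R_E = 41.89 kN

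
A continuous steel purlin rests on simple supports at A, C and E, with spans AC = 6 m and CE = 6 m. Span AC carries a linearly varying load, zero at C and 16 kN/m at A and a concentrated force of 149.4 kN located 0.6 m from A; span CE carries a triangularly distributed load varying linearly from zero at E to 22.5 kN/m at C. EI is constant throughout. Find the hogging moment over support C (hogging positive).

M_C = 65.99 kN·m

Insert a hinge at C; M_C is the redundant, and each span becomes simply supported.
End slopes at the hinge C, treating each span as simply supported:
  span AC: triangular load, peak 16: 7w₀L³/(360EI) = 67.2/EI
  span AC: point load 149.4 at a = 0.6: Pab(L + a)/(6LEI) = 88.74/EI
  span CE: triangular load, peak 22.5: w₀L³/(45EI) = 108/EI
  relative rotation θ_0 = (155.9 + 108)/EI = 263.9/EI
A unit hogging moment at C produces rotation L₁/(3EI) + L₂/(3EI) = 4/EI.
Compatibility: M_C·(L₁+L₂)/(3EI) = θ_0, giving M_C = 65.99 kN·m (hogging).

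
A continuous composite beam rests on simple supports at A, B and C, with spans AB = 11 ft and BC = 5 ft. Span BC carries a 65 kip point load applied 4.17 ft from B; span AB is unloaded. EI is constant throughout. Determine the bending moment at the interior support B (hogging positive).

M_B = 8.197 kip·ft

Take M_B as the redundant. Released structure: two simple spans AB and BC with a hinge at B.
End slopes at the hinge B, treating each span as simply supported:
  span BC: point load 65 at a = 4.17: Pab(L + b)/(6LEI) = 43.72/EI
  relative rotation θ_0 = (0 + 43.72)/EI = 43.72/EI
A unit hogging moment at B produces rotation L₁/(3EI) + L₂/(3EI) = 5.333/EI.
Slope continuity at B: θ_0 = M_B·5.333/EI, so M_B = 43.72/5.333 = 8.197 kip·ft (hogging).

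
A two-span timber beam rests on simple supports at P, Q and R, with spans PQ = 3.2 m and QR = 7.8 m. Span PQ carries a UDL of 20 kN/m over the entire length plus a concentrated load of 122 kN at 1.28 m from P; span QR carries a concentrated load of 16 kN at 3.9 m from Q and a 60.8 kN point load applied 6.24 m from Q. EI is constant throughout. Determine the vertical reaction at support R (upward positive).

Release continuity at Q by inserting a hinge; the redundant is the internal moment M_Q. The primary structure is two simply-supported spans PQ and QR.
Discontinuity in slope at Q on the released structure — sum the simple-span end rotations:
  span PQ: UDL 20: wL³/(24EI) = 27.31/EI
  span PQ: point load 122 at a = 1.28: Pab(L + a)/(6LEI) = 69.96/EI
  span QR: point load 16 at a = 3.9: Pab(L + b)/(6LEI) = 60.84/EI
  span QR: point load 60.8 at a = 6.24: Pab(L + b)/(6LEI) = 118.4/EI
  relative rotation θ_0 = (97.27 + 179.2)/EI = 276.5/EI
A unit hogging moment at Q produces rotation L₁/(3EI) + L₂/(3EI) = 3.667/EI.
Compatibility: M_Q·(L₁+L₂)/(3EI) = θ_0, giving M_Q = 75.4 kN·m (hogging).
Span QR, ΣM about R: R_Q^{QR}·7.8 = 157.2 + 75.4, so R_Q^{QR} = 29.83 kN and R_R = 76.8 − 29.83 = 46.97 kN.

R_R = 46.97 kN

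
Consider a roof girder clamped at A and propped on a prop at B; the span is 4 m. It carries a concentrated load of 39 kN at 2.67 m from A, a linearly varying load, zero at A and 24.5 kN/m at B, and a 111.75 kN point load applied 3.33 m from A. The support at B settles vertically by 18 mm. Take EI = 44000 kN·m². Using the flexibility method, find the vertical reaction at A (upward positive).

R_A = 105.7 kN

Choose R_B as the redundant. The primary structure is the cantilever fixed at A.
Downward deflection at the released point B due to the loads:
  point load 39 at a = 2.67: Pa²(3L − a)/(6EI) = 432.3/EI
  triangular load, peak 24.5 at the free end: 11w₀L⁴/(120EI) = 574.9/EI
  point load 111.75 at a = 3.33: Pa²(3L − a)/(6EI) = 1791/EI
  δ_0 = 2798/EI
Tip deflection under a unit load at B: L³/(3EI) = 21.33/EI.
With EI = 44000 kN·m²: δ_0 = 0.063588 m and δ_{BB} = 0.000485 m/kN.
Compatibility — the beam at B must follow the support down by 0.018 m: δ_0 − R_B·δ_{BB} = 0.018, so R_B = (0.063588 − 0.018)/0.000485 = 94.03 kN.
Vertical equilibrium: R_A = ΣP − R_B = 199.8 − 94.03 = 105.7 kN.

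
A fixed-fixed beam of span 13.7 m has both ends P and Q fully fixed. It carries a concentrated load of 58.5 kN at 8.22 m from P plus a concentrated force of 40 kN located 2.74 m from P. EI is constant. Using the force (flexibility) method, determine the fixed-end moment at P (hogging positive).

M_P = 147.1 kN·m

Take the two fixed-end moments M_P, M_Q as redundants; the released structure is the simple span PQ.
On the primary (simply-supported) span, the end slopes from the loading are:
  at P: point load 58.5 at a = 8.22: Pab(L + b)/(6LEI) = 614.9/EI
  at Q: point load 58.5 at a = 8.22: Pab(L + a)/(6LEI) = 702.7/EI
  at P: point load 40 at a = 2.74: Pab(L + b)/(6LEI) = 360.4/EI
  at Q: point load 40 at a = 2.74: Pab(L + a)/(6LEI) = 240.2/EI
  θ_P0 = 975.2/EI,  θ_Q0 = 943/EI
Flexibility coefficients: a unit moment at one end gives L/(3EI) there and L/(6EI) at the far end, so f₁₁ = f₂₂ = 4.567/EI and f₁₂ = f₂₁ = 2.283/EI.
Compatibility — zero rotation at each built-in end:
  4.567 M_P + 2.283 M_Q = 975.2
  2.283 M_P + 4.567 M_Q = 943
Solving the pair gives M_P = 147.1 kN·m and M_Q = 132.9 kN·m (hogging).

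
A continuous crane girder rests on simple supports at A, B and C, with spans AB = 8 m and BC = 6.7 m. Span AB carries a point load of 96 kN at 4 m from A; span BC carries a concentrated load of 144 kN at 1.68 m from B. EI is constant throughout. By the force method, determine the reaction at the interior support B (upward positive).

Insert a hinge at B; M_B is the redundant, and each span becomes simply supported.
Rotations at B on the released spans (each span's end-slope, ×1/EI):
  span AB: point load 96 at a = 4: Pab(L + a)/(6LEI) = 384/EI
  span BC: point load 144 at a = 1.68: Pab(L + b)/(6LEI) = 354.1/EI
  relative rotation θ_0 = (384 + 354.1)/EI = 738.1/EI
A unit hogging moment at B produces rotation L₁/(3EI) + L₂/(3EI) = 4.9/EI.
Compatibility: M_B·(L₁+L₂)/(3EI) = θ_0, giving M_B = 150.6 kN·m (hogging).
Span AB, ΣM about A with M_B applied at B: R_B^{AB}·8 = 384 + 150.6, so R_B^{AB} = 66.83 kN and R_A = 96 − 66.83 = 29.17 kN.
Span BC, ΣM about C: R_B^{BC}·6.7 = 722.9 + 150.6, so R_B^{BC} = 130.4 kN and R_C = 144 − 130.4 = 13.63 kN.
R_B = 66.83 + 130.4 = 197.2 kN.

R_B = 197.2 kN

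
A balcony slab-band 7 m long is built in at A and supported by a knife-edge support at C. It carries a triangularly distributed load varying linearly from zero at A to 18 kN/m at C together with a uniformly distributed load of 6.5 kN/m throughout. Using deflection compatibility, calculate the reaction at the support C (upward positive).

Release the roller at C. Primary structure: cantilever fixed at A.
Downward deflection at the released point C due to the loads:
  triangular load, peak 18 at the free end: 11w₀L⁴/(120EI) = 3962/EI
  UDL 6.5: wL⁴/(8EI) = 1951/EI
  δ_0 = 5912/EI
Tip deflection under a unit load at C: L³/(3EI) = 114.3/EI.
The prop prevents deflection at C: R_C = δ_0/δ_{CC} = 5912/114.3 = 51.71 kN.

R_C = 51.71 kN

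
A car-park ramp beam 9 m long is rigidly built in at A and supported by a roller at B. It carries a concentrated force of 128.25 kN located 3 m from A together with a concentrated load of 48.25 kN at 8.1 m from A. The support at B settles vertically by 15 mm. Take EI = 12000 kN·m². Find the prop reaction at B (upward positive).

Remove the prop at B; the released (primary) structure is a cantilever built in at A.
Primary-structure tip deflection at B by superposition:
  point load 128.25 at a = 3: Pa²(3L − a)/(6EI) = 4617/EI
  point load 48.25 at a = 8.1: Pa²(3L − a)/(6EI) = 9972/EI
  δ_0 = 14589/EI
Tip deflection under a unit load at B: L³/(3EI) = 243/EI.
With EI = 12000 kN·m²: δ_0 = 1.2157 m and δ_{BB} = 0.02025 m/kN.
Compatibility — the beam at B must follow the support down by 0.015 m: δ_0 − R_B·δ_{BB} = 0.015, so R_B = (1.2157 − 0.015)/0.02025 = 59.3 kN.

R_B = 59.3 kN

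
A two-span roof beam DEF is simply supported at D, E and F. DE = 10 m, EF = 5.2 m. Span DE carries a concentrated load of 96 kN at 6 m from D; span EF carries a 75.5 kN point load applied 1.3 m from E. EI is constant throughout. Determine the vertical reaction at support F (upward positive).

R_F = -8.682 kN

Take M_E as the redundant. Released structure: two simple spans DE and EF with a hinge at E.
Discontinuity in slope at E on the released structure — sum the simple-span end rotations:
  span DE: point load 96 at a = 6: Pab(L + a)/(6LEI) = 614.4/EI
  span EF: point load 75.5 at a = 1.3: Pab(L + b)/(6LEI) = 111.6/EI
  relative rotation θ_0 = (614.4 + 111.6)/EI = 726/EI
A unit hogging moment at E produces rotation L₁/(3EI) + L₂/(3EI) = 5.067/EI.
Compatibility: M_E·(L₁+L₂)/(3EI) = θ_0, giving M_E = 143.3 kN·m (hogging).
Span EF, ΣM about F: R_E^{EF}·5.2 = 294.4 + 143.3, so R_E^{EF} = 84.18 kN and R_F = 75.5 − 84.18 = -8.682 kN.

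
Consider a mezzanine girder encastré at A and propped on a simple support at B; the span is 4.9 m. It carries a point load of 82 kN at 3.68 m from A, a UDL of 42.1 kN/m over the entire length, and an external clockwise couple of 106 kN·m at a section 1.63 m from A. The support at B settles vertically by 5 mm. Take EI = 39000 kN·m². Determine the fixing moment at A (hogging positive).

Take the reaction at B as the redundant and release it; the primary structure is a cantilever fixed at A.
Deflection at B on the released cantilever, summing each load's contribution:
  point load 82 at a = 3.68: Pa²(3L − a)/(6EI) = 2040/EI
  UDL 42.1: wL⁴/(8EI) = 3034/EI
  clockwise couple 106 at a = 1.63: M₀a(2L − a)/(2EI) = 705.8/EI
  δ_0 = 5779/EI
Tip deflection under a unit load at B: L³/(3EI) = 39.22/EI.
With EI = 39000 kN·m²: δ_0 = 0.14818 m and δ_{BB} = 0.001006 m/kN.
Compatibility — the beam at B must follow the support down by 0.005 m: δ_0 − R_B·δ_{BB} = 0.005, so R_B = (0.14818 − 0.005)/0.001006 = 142.4 kN.
Moment equilibrium about A: M_A = Σ(load moments about A) − R_B·L = 913.2 − 142.4×4.9 = 215.4 kN·m.

M_A = 215.4 kN·m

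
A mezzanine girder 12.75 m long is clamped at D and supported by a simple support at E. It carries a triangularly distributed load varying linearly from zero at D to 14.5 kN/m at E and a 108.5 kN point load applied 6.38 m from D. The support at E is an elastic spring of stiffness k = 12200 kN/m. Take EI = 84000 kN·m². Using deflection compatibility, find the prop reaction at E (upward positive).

R_E = 83.96 kN

Take the reaction at E as the redundant and release it; the primary structure is a cantilever fixed at D.
Deflection at E on the released cantilever, summing each load's contribution:
  triangular load, peak 14.5 at the free end: 11w₀L⁴/(120EI) = 35125/EI
  point load 108.5 at a = 6.38: Pa²(3L − a)/(6EI) = 23459/EI
  δ_0 = 58584/EI
Tip deflection under a unit load at E: L³/(3EI) = 690.9/EI.
With EI = 84000 kN·m²: δ_0 = 0.69743 m and δ_{EE} = 0.008225 m/kN.
Compatibility — the spring shortens by R_E/k under the reaction it provides: δ_0 − R_E·δ_{EE} = R_E/k. With 1/k = 0.000082 m/kN, R_E = δ_0 / (δ_{EE} + 1/k) = 0.69743 / (0.008225 + 0.000082) = 83.96 kN.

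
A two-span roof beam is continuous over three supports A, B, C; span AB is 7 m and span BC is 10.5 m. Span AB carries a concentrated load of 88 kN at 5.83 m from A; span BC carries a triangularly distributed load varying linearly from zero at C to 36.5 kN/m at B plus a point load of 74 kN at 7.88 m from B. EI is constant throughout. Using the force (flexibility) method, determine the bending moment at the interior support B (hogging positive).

Take M_B as the redundant. Released structure: two simple spans AB and BC with a hinge at B.
End slopes at the hinge B, treating each span as simply supported:
  span AB: point load 88 at a = 5.83: Pab(L + a)/(6LEI) = 183.4/EI
  span BC: triangular load, peak 36.5: w₀L³/(45EI) = 939/EI
  span BC: point load 74 at a = 7.88: Pab(L + b)/(6LEI) = 318.2/EI
  relative rotation θ_0 = (183.4 + 1257)/EI = 1440/EI
A unit hogging moment at B produces rotation L₁/(3EI) + L₂/(3EI) = 5.833/EI.
Compatibility: M_B·(L₁+L₂)/(3EI) = θ_0, giving M_B = 246.9 kN·m (hogging).

M_B = 246.9 kN·m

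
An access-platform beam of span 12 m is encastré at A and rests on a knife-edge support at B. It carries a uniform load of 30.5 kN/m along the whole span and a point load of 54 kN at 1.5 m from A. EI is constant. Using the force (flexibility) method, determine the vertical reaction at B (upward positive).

R_B = 138.5 kN

Remove the prop at B; the released (primary) structure is a cantilever built in at A.
Downward deflection at the released point B due to the loads:
  UDL 30.5: wL⁴/(8EI) = 79056/EI
  point load 54 at a = 1.5: Pa²(3L − a)/(6EI) = 698.6/EI
  δ_0 = 79755/EI
Flexibility coefficient — unit upward force at B: δ_{BB} = L³/(3EI) = 576/EI.
The prop prevents deflection at B: R_B = δ_0/δ_{BB} = 79755/576 = 138.5 kN.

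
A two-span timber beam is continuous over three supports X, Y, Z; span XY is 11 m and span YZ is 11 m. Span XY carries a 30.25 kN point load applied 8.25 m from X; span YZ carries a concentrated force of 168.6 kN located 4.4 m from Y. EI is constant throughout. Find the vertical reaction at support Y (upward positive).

Insert a hinge at Y; M_Y is the redundant, and each span becomes simply supported.
Rotations at Y on the released spans (each span's end-slope, ×1/EI):
  span XY: point load 30.25 at a = 8.25: Pab(L + a)/(6LEI) = 200.2/EI
  span YZ: point load 168.6 at a = 4.4: Pab(L + b)/(6LEI) = 1306/EI
  relative rotation θ_0 = (200.2 + 1306)/EI = 1506/EI
A unit hogging moment at Y produces rotation L₁/(3EI) + L₂/(3EI) = 7.333/EI.
Compatibility: M_Y·(L₁+L₂)/(3EI) = θ_0, giving M_Y = 205.3 kN·m (hogging).
Span XY, ΣM about X with M_Y applied at Y: R_Y^{XY}·11 = 249.6 + 205.3, so R_Y^{XY} = 41.35 kN and R_X = 30.25 − 41.35 = -11.1 kN.
Span YZ, ΣM about Z: R_Y^{YZ}·11 = 1113 + 205.3, so R_Y^{YZ} = 119.8 kN and R_Z = 168.6 − 119.8 = 48.77 kN.
R_Y = 41.35 + 119.8 = 161.2 kN.

R_Y = 161.2 kN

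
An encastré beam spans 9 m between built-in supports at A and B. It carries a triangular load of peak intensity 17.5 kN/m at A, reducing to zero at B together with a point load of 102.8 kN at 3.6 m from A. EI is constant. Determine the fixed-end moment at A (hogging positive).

M_A = 204.1 kN·m

Release both end moments; the primary structure is a simply-supported span AB with redundants M_A and M_B.
End rotations of the released simple span under the applied load (×1/EI):
  at A: triangular load, peak 17.5: w₀L³/(45EI) = 283.5/EI
  at B: triangular load, peak 17.5: 7w₀L³/(360EI) = 248.1/EI
  at A: point load 102.8 at a = 3.6: Pab(L + b)/(6LEI) = 532.9/EI
  at B: point load 102.8 at a = 3.6: Pab(L + a)/(6LEI) = 466.3/EI
  θ_A0 = 816.4/EI,  θ_B0 = 714.4/EI
Flexibility coefficients: a unit moment at one end gives L/(3EI) there and L/(6EI) at the far end, so f₁₁ = f₂₂ = 3/EI and f₁₂ = f₂₁ = 1.5/EI.
Compatibility — zero rotation at each built-in end:
  3 M_A + 1.5 M_B = 816.4
  1.5 M_A + 3 M_B = 714.4
Solving the pair gives M_A = 204.1 kN·m and M_B = 136.1 kN·m (hogging).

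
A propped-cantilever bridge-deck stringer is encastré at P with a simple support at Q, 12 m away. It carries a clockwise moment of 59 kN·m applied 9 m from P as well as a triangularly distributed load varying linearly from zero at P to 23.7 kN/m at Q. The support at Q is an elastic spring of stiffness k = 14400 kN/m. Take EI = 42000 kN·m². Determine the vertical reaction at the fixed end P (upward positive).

Release the roller at Q. Primary structure: cantilever fixed at P.
Deflection at Q on the released cantilever, summing each load's contribution:
  clockwise couple 59 at a = 9: M₀a(2L − a)/(2EI) = 3982/EI
  triangular load, peak 23.7 at the free end: 11w₀L⁴/(120EI) = 45049/EI
  δ_0 = 49031/EI
Flexibility coefficient — unit upward force at Q: δ_{QQ} = L³/(3EI) = 576/EI.
With EI = 42000 kN·m²: δ_0 = 1.1674 m and δ_{QQ} = 0.013714 m/kN.
Compatibility — the spring shortens by R_Q/k under the reaction it provides: δ_0 − R_Q·δ_{QQ} = R_Q/k. With 1/k = 0.000069 m/kN, R_Q = δ_0 / (δ_{QQ} + 1/k) = 1.1674 / (0.013714 + 0.000069) = 84.7 kN.
Vertical equilibrium: R_P = ΣP − R_Q = 142.2 − 84.7 = 57.5 kN.

R_P = 57.5 kN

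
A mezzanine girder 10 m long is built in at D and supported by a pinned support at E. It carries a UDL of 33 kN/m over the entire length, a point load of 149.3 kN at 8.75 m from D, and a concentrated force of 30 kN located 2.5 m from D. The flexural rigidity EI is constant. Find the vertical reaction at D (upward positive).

Take the reaction at E as the redundant and release it; the primary structure is a cantilever fixed at D.
Downward deflection at the released point E due to the loads:
  UDL 33: wL⁴/(8EI) = 41250/EI
  point load 149.3 at a = 8.75: Pa²(3L − a)/(6EI) = 40484/EI
  point load 30 at a = 2.5: Pa²(3L − a)/(6EI) = 859.4/EI
  δ_0 = 82593/EI
Flexibility coefficient — unit upward force at E: δ_{EE} = L³/(3EI) = 333.3/EI.
Compatibility at E: δ_0 − R_E·δ_{EE} = 0, so R_E = 82593/333.3 = 247.8 kN.
Vertical equilibrium: R_D = ΣP − R_E = 509.3 − 247.8 = 261.5 kN.

R_D = 261.5 kN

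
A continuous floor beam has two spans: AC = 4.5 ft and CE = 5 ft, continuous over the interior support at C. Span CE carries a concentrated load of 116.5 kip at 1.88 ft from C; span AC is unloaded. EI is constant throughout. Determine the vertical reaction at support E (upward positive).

R_E = 32.12 kip

Take M_C as the redundant. Released structure: two simple spans AC and CE with a hinge at C.
Discontinuity in slope at C on the released structure — sum the simple-span end rotations:
  span CE: point load 116.5 at a = 1.88: Pab(L + b)/(6LEI) = 185/EI
  relative rotation θ_0 = (0 + 185)/EI = 185/EI
A unit hogging moment at C produces rotation L₁/(3EI) + L₂/(3EI) = 3.167/EI.
Compatibility: M_C·(L₁+L₂)/(3EI) = θ_0, giving M_C = 58.41 kip·ft (hogging).
Span CE, ΣM about E: R_C^{CE}·5 = 363.5 + 58.41, so R_C^{CE} = 84.38 kip and R_E = 116.5 − 84.38 = 32.12 kip.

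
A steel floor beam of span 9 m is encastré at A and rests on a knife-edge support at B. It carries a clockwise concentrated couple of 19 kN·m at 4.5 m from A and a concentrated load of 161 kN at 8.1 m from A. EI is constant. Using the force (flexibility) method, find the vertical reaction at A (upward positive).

Take the reaction at B as the redundant and release it; the primary structure is a cantilever fixed at A.
Free-end deflection of the primary structure under the applied loading (downward +):
  clockwise couple 19 at a = 4.5: M₀a(2L − a)/(2EI) = 577.1/EI
  point load 161 at a = 8.1: Pa²(3L − a)/(6EI) = 33274/EI
  δ_0 = 33851/EI
Flexibility coefficient — unit upward force at B: δ_{BB} = L³/(3EI) = 243/EI.
Compatibility at B: δ_0 − R_B·δ_{BB} = 0, so R_B = 33851/243 = 139.3 kN.
Vertical equilibrium: R_A = ΣP − R_B = 161 − 139.3 = 21.69 kN.

R_A = 21.69 kN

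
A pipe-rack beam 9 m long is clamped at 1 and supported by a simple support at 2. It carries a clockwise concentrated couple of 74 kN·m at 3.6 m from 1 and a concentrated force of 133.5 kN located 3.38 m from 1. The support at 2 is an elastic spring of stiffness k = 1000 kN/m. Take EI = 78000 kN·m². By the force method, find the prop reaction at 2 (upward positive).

R_2 = 24.68 kN

Remove the prop at 2; the released (primary) structure is a cantilever built in at 1.
Deflection at 2 on the released cantilever, summing each load's contribution:
  clockwise couple 74 at a = 3.6: M₀a(2L − a)/(2EI) = 1918/EI
  point load 133.5 at a = 3.38: Pa²(3L − a)/(6EI) = 6004/EI
  δ_0 = 7922/EI
Flexibility coefficient — unit upward force at 2: δ_{22} = L³/(3EI) = 243/EI.
With EI = 78000 kN·m²: δ_0 = 0.10157 m and δ_{22} = 0.003115 m/kN.
Compatibility — the spring shortens by R_2/k under the reaction it provides: δ_0 − R_2·δ_{22} = R_2/k. With 1/k = 0.001 m/kN, R_2 = δ_0 / (δ_{22} + 1/k) = 0.10157 / (0.003115 + 0.001) = 24.68 kN.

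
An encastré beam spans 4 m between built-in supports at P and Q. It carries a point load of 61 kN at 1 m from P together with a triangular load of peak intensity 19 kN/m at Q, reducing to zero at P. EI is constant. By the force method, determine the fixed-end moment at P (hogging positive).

Release both end moments; the primary structure is a simply-supported span PQ with redundants M_P and M_Q.
End rotations of the released simple span under the applied load (×1/EI):
  at P: point load 61 at a = 1: Pab(L + b)/(6LEI) = 53.38/EI
  at Q: point load 61 at a = 1: Pab(L + a)/(6LEI) = 38.12/EI
  at P: triangular load, peak 19: 7w₀L³/(360EI) = 23.64/EI
  at Q: triangular load, peak 19: w₀L³/(45EI) = 27.02/EI
  θ_P0 = 77.02/EI,  θ_Q0 = 65.15/EI
Flexibility coefficients: a unit moment at one end gives L/(3EI) there and L/(6EI) at the far end, so f₁₁ = f₂₂ = 1.333/EI and f₁₂ = f₂₁ = 0.6667/EI.
Compatibility — zero rotation at each built-in end:
  1.333 M_P + 0.6667 M_Q = 77.02
  0.6667 M_P + 1.333 M_Q = 65.15
Solving the pair gives M_P = 44.45 kN·m and M_Q = 26.64 kN·m (hogging).

M_P = 44.45 kN·m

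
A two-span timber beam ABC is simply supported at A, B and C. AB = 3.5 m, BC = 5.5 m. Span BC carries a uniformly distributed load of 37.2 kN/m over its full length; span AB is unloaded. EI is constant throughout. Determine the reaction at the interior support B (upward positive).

Insert a hinge at B; M_B is the redundant, and each span becomes simply supported.
End slopes at the hinge B, treating each span as simply supported:
  span BC: UDL 37.2: wL³/(24EI) = 257.9/EI
  relative rotation θ_0 = (0 + 257.9)/EI = 257.9/EI
A unit hogging moment at B produces rotation L₁/(3EI) + L₂/(3EI) = 3/EI.
Slope continuity at B: θ_0 = M_B·3/EI, so M_B = 257.9/3 = 85.96 kN·m (hogging).
Span AB, ΣM about A with M_B applied at B: R_B^{AB}·3.5 = 0 + 85.96, so R_B^{AB} = 24.56 kN and R_A = 0 − 24.56 = -24.56 kN.
Span BC, ΣM about C: R_B^{BC}·5.5 = 562.6 + 85.96, so R_B^{BC} = 117.9 kN and R_C = 204.6 − 117.9 = 86.67 kN.
R_B = 24.56 + 117.9 = 142.5 kN.

R_B = 142.5 kN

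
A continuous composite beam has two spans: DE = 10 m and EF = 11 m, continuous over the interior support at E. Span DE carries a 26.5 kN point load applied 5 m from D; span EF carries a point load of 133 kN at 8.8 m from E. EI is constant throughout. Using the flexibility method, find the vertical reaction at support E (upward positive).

R_E = 58.41 kN

Insert a hinge at E; M_E is the redundant, and each span becomes simply supported.
Rotations at E on the released spans (each span's end-slope, ×1/EI):
  span DE: point load 26.5 at a = 5: Pab(L + a)/(6LEI) = 165.6/EI
  span EF: point load 133 at a = 8.8: Pab(L + b)/(6LEI) = 515/EI
  relative rotation θ_0 = (165.6 + 515)/EI = 680.6/EI
A unit hogging moment at E produces rotation L₁/(3EI) + L₂/(3EI) = 7/EI.
Compatibility: M_E·(L₁+L₂)/(3EI) = θ_0, giving M_E = 97.23 kN·m (hogging).
Span DE, ΣM about D with M_E applied at E: R_E^{DE}·10 = 132.5 + 97.23, so R_E^{DE} = 22.97 kN and R_D = 26.5 − 22.97 = 3.527 kN.
Span EF, ΣM about F: R_E^{EF}·11 = 292.6 + 97.23, so R_E^{EF} = 35.44 kN and R_F = 133 − 35.44 = 97.56 kN.
R_E = 22.97 + 35.44 = 58.41 kN.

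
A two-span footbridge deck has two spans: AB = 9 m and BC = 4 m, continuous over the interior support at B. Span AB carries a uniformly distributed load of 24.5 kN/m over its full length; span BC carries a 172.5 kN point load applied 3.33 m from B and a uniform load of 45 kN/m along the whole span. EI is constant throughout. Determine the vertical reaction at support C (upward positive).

Insert a hinge at B; M_B is the redundant, and each span becomes simply supported.
End slopes at the hinge B, treating each span as simply supported:
  span AB: UDL 24.5: wL³/(24EI) = 744.2/EI
  span BC: point load 172.5 at a = 3.33: Pab(L + b)/(6LEI) = 74.89/EI
  span BC: UDL 45: wL³/(24EI) = 120/EI
  relative rotation θ_0 = (744.2 + 194.9)/EI = 939.1/EI
A unit hogging moment at B produces rotation L₁/(3EI) + L₂/(3EI) = 4.333/EI.
Compatibility: M_B·(L₁+L₂)/(3EI) = θ_0, giving M_B = 216.7 kN·m (hogging).
Span BC, ΣM about C: R_B^{BC}·4 = 475.6 + 216.7, so R_B^{BC} = 173.1 kN and R_C = 352.5 − 173.1 = 179.4 kN.

R_C = 179.4 kN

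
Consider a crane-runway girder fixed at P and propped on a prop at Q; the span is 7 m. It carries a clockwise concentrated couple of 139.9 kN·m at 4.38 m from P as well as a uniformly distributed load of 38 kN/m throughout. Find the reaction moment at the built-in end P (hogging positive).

M_P = 192.2 kN·m

Take the reaction at Q as the redundant and release it; the primary structure is a cantilever fixed at P.
Downward deflection at the released point Q due to the loads:
  clockwise couple 139.9 at a = 4.38: M₀a(2L − a)/(2EI) = 2947/EI
  UDL 38: wL⁴/(8EI) = 11405/EI
  δ_0 = 14352/EI
Tip deflection under a unit load at Q: L³/(3EI) = 114.3/EI.
The prop prevents deflection at Q: R_Q = δ_0/δ_{QQ} = 14352/114.3 = 125.5 kN.
Moment equilibrium about P: M_P = Σ(load moments about P) − R_Q·L = 1071 − 125.5×7 = 192.2 kN·m.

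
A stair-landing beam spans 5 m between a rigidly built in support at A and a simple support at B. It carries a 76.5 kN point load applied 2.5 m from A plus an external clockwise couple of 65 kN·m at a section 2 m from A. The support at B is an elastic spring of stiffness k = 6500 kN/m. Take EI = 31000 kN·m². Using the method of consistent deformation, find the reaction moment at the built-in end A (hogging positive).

Release the roller at B. Primary structure: cantilever fixed at A.
Free-end deflection of the primary structure under the applied loading (downward +):
  point load 76.5 at a = 2.5: Pa²(3L − a)/(6EI) = 996.1/EI
  clockwise couple 65 at a = 2: M₀a(2L − a)/(2EI) = 520/EI
  δ_0 = 1516/EI
Flexibility coefficient — unit upward force at B: δ_{BB} = L³/(3EI) = 41.67/EI.
With EI = 31000 kN·m²: δ_0 = 0.048906 m and δ_{BB} = 0.001344 m/kN.
Compatibility — the spring shortens by R_B/k under the reaction it provides: δ_0 − R_B·δ_{BB} = R_B/k. With 1/k = 0.000154 m/kN, R_B = δ_0 / (δ_{BB} + 1/k) = 0.048906 / (0.001344 + 0.000154) = 32.65 kN.
Moment equilibrium about A: M_A = Σ(load moments about A) − R_B·L = 256.2 − 32.65×5 = 93 kN·m.

M_A = 93 kN·m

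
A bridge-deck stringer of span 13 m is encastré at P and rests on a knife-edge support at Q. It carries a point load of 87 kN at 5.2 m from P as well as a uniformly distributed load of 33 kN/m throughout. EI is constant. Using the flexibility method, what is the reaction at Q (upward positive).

R_Q = 179 kN

Choose R_Q as the redundant. The primary structure is the cantilever fixed at P.
Downward deflection at the released point Q due to the loads:
  point load 87 at a = 5.2: Pa²(3L − a)/(6EI) = 13252/EI
  UDL 33: wL⁴/(8EI) = 117814/EI
  δ_0 = 131066/EI
Tip deflection under a unit load at Q: L³/(3EI) = 732.3/EI.
The prop prevents deflection at Q: R_Q = δ_0/δ_{QQ} = 131066/732.3 = 179 kN.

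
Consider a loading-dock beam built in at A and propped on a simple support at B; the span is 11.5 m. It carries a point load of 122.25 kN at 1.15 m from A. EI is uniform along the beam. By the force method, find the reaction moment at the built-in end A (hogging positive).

M_A = 120.2 kN·m

Release the roller at B. Primary structure: cantilever fixed at A.
Downward deflection at the released point B due to the loads:
  point load 122.25 at a = 1.15: Pa²(3L − a)/(6EI) = 898.6/EI
Flexibility coefficient — unit upward force at B: δ_{BB} = L³/(3EI) = 507/EI.
Compatibility at B: δ_0 − R_B·δ_{BB} = 0, so R_B = 898.6/507 = 1.773 kN.
Moment equilibrium about A: M_A = Σ(load moments about A) − R_B·L = 140.6 − 1.773×11.5 = 120.2 kN·m.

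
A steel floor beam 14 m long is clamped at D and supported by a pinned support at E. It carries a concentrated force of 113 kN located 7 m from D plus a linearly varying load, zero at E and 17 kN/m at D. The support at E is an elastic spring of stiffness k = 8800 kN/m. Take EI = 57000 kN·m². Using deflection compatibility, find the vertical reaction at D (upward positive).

Release the roller at E. Primary structure: cantilever fixed at D.
Deflection at E on the released cantilever, summing each load's contribution:
  point load 113 at a = 7: Pa²(3L − a)/(6EI) = 32299/EI
  triangular load, peak 17 at the fixed end: w₀L⁴/(30EI) = 21769/EI
  δ_0 = 54068/EI
Flexibility coefficient — unit upward force at E: δ_{EE} = L³/(3EI) = 914.7/EI.
With EI = 57000 kN·m²: δ_0 = 0.94857 m and δ_{EE} = 0.016047 m/kN.
Compatibility — the spring shortens by R_E/k under the reaction it provides: δ_0 − R_E·δ_{EE} = R_E/k. With 1/k = 0.000114 m/kN, R_E = δ_0 / (δ_{EE} + 1/k) = 0.94857 / (0.016047 + 0.000114) = 58.7 kN.
Vertical equilibrium: R_D = ΣP − R_E = 232 − 58.7 = 173.3 kN.

R_D = 173.3 kN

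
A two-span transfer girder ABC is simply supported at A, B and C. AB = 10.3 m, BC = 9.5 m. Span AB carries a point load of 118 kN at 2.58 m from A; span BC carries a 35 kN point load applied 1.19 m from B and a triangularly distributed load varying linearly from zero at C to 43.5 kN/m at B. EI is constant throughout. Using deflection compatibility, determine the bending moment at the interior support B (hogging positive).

M_B = 216.2 kN·m

Take M_B as the redundant. Released structure: two simple spans AB and BC with a hinge at B.
End slopes at the hinge B, treating each span as simply supported:
  span AB: point load 118 at a = 2.58: Pab(L + a)/(6LEI) = 489.8/EI
  span BC: point load 35 at a = 1.19: Pab(L + b)/(6LEI) = 108.1/EI
  span BC: triangular load, peak 43.5: w₀L³/(45EI) = 828.8/EI
  relative rotation θ_0 = (489.8 + 936.9)/EI = 1427/EI
A unit hogging moment at B produces rotation L₁/(3EI) + L₂/(3EI) = 6.6/EI.
Slope continuity at B: θ_0 = M_B·6.6/EI, so M_B = 1427/6.6 = 216.2 kN·m (hogging).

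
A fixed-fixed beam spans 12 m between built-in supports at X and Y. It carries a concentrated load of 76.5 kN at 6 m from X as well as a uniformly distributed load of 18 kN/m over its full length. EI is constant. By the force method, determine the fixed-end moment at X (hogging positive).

M_X = 330.8 kN·m

Take the two fixed-end moments M_X, M_Y as redundants; the released structure is the simple span XY.
Simple-span end rotations at X and Y under the given loads:
  at X: point load 76.5 at a = 6: Pab(L + b)/(6LEI) = 688.5/EI
  at Y: point load 76.5 at a = 6: Pab(L + a)/(6LEI) = 688.5/EI
  at X: UDL 18: wL³/(24EI) = 1296/EI
  at Y: UDL 18: wL³/(24EI) = 1296/EI
  θ_X0 = 1984/EI,  θ_Y0 = 1984/EI
Flexibility coefficients: a unit moment at one end gives L/(3EI) there and L/(6EI) at the far end, so f₁₁ = f₂₂ = 4/EI and f₁₂ = f₂₁ = 2/EI.
Compatibility — zero rotation at each built-in end:
  4 M_X + 2 M_Y = 1984
  2 M_X + 4 M_Y = 1984
Solving the pair gives M_X = 330.8 kN·m and M_Y = 330.8 kN·m (hogging).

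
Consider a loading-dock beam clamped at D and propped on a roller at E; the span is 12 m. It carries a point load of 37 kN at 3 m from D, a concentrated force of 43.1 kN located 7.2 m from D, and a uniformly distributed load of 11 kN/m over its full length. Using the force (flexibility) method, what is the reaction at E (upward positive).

R_E = 71.3 kN

Take the reaction at E as the redundant and release it; the primary structure is a cantilever fixed at D.
Primary-structure tip deflection at E by superposition:
  point load 37 at a = 3: Pa²(3L − a)/(6EI) = 1832/EI
  point load 43.1 at a = 7.2: Pa²(3L − a)/(6EI) = 10725/EI
  UDL 11: wL⁴/(8EI) = 28512/EI
  δ_0 = 41068/EI
Flexibility coefficient — unit upward force at E: δ_{EE} = L³/(3EI) = 576/EI.
The prop prevents deflection at E: R_E = δ_0/δ_{EE} = 41068/576 = 71.3 kN.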